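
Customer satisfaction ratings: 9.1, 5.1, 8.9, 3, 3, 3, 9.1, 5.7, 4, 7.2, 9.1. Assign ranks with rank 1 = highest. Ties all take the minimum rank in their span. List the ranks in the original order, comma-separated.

1, 7, 4, 9, 9, 9, 1, 6, 8, 5, 1

Sorted (descending): 9.1, 9.1, 9.1, 8.9, 7.2, 5.7, 5.1, 4, 3, 3, 3
The 3 values of 9.1 occupy positions 1–3 → each gets rank 1.
The 3 values of 3 occupy positions 9–11 → each gets rank 9.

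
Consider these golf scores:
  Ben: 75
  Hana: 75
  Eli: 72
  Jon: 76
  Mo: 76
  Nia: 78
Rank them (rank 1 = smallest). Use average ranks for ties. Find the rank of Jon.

Sorted (ascending): 72, 75, 75, 76, 76, 78
The 2 values of 75 occupy positions 2–3 → average rank (2+3)/2 = 2.5.
The 2 values of 76 occupy positions 4–5 → average rank (4+5)/2 = 4.5.
Jon has value 76 → rank 4.5.

4.5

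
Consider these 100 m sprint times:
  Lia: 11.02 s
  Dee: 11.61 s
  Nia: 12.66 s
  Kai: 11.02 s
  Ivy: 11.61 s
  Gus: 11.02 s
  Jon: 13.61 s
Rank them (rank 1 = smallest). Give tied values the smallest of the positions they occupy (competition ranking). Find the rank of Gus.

Sorted (ascending): 11.02, 11.02, 11.02, 11.61, 11.61, 12.66, 13.61
The 3 values of 11.02 occupy positions 1–3 → each gets rank 1.
The 2 values of 11.61 occupy positions 4–5 → each gets rank 4.
Gus has value 11.02 s → rank 1.

1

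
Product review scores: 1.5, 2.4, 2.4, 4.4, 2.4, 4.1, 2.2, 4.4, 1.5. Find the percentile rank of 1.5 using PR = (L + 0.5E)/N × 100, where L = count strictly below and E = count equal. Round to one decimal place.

N = 9.
Strictly below 1.5: 0. Equal to 1.5: 2.
PR = (0 + 0.5·2)/9 × 100 = 11.1

11.1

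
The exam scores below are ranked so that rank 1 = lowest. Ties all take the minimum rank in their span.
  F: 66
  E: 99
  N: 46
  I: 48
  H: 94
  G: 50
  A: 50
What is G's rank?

3

Sorted (ascending): 46, 48, 50, 50, 66, 94, 99
The 2 values of 50 occupy positions 3–4 → each gets rank 3.
G has value 50 → rank 3.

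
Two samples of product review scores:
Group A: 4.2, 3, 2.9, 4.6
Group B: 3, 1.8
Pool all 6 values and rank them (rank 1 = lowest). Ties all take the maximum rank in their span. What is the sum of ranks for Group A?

Sorted (ascending): 1.8, 2.9, 3, 3, 4.2, 4.6
The 2 values of 3 occupy positions 3–4 → each gets rank 4.
Group A values → pooled ranks: 4.2→5, 3→4, 2.9→2, 4.6→6
Rank sum = 5 + 4 + 2 + 6 = 17

17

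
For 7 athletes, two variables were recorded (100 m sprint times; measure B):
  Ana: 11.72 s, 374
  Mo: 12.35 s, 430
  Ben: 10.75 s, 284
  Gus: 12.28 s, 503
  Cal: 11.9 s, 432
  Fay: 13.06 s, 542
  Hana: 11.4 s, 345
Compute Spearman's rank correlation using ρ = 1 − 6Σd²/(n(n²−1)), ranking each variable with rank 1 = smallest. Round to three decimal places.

0.893

Ranks of variable 1: 3, 6, 1, 5, 4, 7, 2
Ranks of variable 2: 3, 4, 1, 6, 5, 7, 2
d = r₁ − r₂: 0, 2, 0, -1, -1, 0, 0
d²: 0, 4, 0, 1, 1, 0, 0; Σd² = 6
ρ = 1 − 6·6/(7·48) = 1 − 36/336 = 0.893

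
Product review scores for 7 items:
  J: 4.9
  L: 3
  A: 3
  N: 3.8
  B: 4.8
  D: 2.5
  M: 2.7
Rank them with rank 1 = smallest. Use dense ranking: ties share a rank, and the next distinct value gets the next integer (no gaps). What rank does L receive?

Sorted (ascending): 2.5, 2.7, 3, 3, 3.8, 4.8, 4.9
The 2 values of 3 share dense rank 3.
Remaining distinct values take the next consecutive integers.
L has value 3 → rank 3.

3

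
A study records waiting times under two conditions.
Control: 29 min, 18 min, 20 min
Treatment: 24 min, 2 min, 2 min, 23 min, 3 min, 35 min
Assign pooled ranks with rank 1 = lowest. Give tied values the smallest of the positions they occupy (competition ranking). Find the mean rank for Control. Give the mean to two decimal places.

Sorted (ascending): 2, 2, 3, 18, 20, 23, 24, 29, 35
The 2 values of 2 occupy positions 1–2 → each gets rank 1.
Control values → pooled ranks: 29→8, 18→4, 20→5
Mean rank = (8 + 4 + 5) / 3 = 5.67

5.67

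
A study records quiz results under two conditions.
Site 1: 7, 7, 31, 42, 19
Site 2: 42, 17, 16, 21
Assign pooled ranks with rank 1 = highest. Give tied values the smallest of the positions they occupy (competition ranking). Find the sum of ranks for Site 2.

18

Sorted (descending): 42, 42, 31, 21, 19, 17, 16, 7, 7
The 2 values of 42 occupy positions 1–2 → each gets rank 1.
The 2 values of 7 occupy positions 8–9 → each gets rank 8.
Site 2 values → pooled ranks: 42→1, 17→6, 16→7, 21→4
Rank sum = 1 + 6 + 7 + 4 = 18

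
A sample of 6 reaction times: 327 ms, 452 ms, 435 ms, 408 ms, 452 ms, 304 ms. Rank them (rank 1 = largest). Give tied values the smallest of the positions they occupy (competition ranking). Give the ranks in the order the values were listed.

5, 1, 3, 4, 1, 6

Sorted (descending): 452, 452, 435, 408, 327, 304
The 2 values of 452 occupy positions 1–2 → each gets rank 1.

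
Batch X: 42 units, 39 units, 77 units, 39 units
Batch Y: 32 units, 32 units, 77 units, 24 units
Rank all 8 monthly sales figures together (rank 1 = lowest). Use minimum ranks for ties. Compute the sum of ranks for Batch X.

Sorted (ascending): 24, 32, 32, 39, 39, 42, 77, 77
The 2 values of 32 occupy positions 2–3 → each gets rank 2.
The 2 values of 39 occupy positions 4–5 → each gets rank 4.
The 2 values of 77 occupy positions 7–8 → each gets rank 7.
Batch X values → pooled ranks: 42→6, 39→4, 77→7, 39→4
Rank sum = 6 + 4 + 7 + 4 = 21

21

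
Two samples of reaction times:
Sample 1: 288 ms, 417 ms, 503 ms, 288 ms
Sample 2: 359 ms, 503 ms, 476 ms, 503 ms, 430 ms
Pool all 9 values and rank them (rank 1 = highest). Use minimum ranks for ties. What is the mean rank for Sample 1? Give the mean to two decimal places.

5.75

Sorted (descending): 503, 503, 503, 476, 430, 417, 359, 288, 288
The 3 values of 503 occupy positions 1–3 → each gets rank 1.
The 2 values of 288 occupy positions 8–9 → each gets rank 8.
Sample 1 values → pooled ranks: 288→8, 417→6, 503→1, 288→8
Mean rank = (8 + 6 + 1 + 8) / 4 = 5.75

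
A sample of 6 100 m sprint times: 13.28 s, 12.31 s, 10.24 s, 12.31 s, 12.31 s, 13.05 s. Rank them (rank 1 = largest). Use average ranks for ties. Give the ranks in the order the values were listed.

1, 4, 6, 4, 4, 2

Sorted (descending): 13.28, 13.05, 12.31, 12.31, 12.31, 10.24
The 3 values of 12.31 occupy positions 3–5 → average rank 4.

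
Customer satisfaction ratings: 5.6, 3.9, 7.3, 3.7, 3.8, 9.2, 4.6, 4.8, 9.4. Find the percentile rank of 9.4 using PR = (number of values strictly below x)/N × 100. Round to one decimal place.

N = 9.
Strictly below 9.4: 8. Equal to 9.4: 1.
PR = 8/9 × 100 = 88.9

88.9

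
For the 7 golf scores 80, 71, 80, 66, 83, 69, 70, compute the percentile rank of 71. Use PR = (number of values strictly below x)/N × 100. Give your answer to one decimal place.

N = 7.
Strictly below 71: 3. Equal to 71: 1.
PR = 3/7 × 100 = 42.9

42.9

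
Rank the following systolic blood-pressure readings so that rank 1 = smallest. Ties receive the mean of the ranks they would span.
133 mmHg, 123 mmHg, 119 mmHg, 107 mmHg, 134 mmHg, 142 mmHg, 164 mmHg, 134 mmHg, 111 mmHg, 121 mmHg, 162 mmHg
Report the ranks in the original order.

Sorted (ascending): 107, 111, 119, 121, 123, 133, 134, 134, 142, 162, 164
The 2 values of 134 occupy positions 7–8 → average rank (7+8)/2 = 7.5.

6, 5, 3, 1, 7.5, 9, 11, 7.5, 2, 4, 10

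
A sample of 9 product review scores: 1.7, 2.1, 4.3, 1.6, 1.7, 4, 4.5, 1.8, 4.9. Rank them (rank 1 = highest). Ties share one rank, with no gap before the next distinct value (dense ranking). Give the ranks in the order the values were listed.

7, 5, 3, 8, 7, 4, 2, 6, 1

Sorted (descending): 4.9, 4.5, 4.3, 4, 2.1, 1.8, 1.7, 1.7, 1.6
The 2 values of 1.7 share dense rank 7.
Remaining distinct values take the next consecutive integers.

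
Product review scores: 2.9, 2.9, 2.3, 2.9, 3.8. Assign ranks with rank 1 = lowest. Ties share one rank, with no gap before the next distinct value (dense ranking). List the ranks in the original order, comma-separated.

Sorted (ascending): 2.3, 2.9, 2.9, 2.9, 3.8
The 3 values of 2.9 share dense rank 2.
Remaining distinct values take the next consecutive integers.

2, 2, 1, 2, 3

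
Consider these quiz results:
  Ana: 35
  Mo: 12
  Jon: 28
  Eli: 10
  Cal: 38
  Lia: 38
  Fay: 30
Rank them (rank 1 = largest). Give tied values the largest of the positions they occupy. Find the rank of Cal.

2

Sorted (descending): 38, 38, 35, 30, 28, 12, 10
The 2 values of 38 occupy positions 1–2 → each gets rank 2.
Cal has value 38 → rank 2.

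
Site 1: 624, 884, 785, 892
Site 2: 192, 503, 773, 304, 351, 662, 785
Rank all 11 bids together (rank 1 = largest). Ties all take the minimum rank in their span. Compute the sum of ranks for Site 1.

13

Sorted (descending): 892, 884, 785, 785, 773, 662, 624, 503, 351, 304, 192
The 2 values of 785 occupy positions 3–4 → each gets rank 3.
Site 1 values → pooled ranks: 624→7, 884→2, 785→3, 892→1
Rank sum = 7 + 2 + 3 + 1 = 13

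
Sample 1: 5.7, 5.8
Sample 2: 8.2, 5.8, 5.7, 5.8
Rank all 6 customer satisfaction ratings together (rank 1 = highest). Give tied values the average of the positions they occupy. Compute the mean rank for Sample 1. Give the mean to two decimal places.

Sorted (descending): 8.2, 5.8, 5.8, 5.8, 5.7, 5.7
The 3 values of 5.8 occupy positions 2–4 → average rank 3.
The 2 values of 5.7 occupy positions 5–6 → average rank (5+6)/2 = 5.5.
Sample 1 values → pooled ranks: 5.7→5.5, 5.8→3
Mean rank = (5.5 + 3) / 2 = 4.25

4.25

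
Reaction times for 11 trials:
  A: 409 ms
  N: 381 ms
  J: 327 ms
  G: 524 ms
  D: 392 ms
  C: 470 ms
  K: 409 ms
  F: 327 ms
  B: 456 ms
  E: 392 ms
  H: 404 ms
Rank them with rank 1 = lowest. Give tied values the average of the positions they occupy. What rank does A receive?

Sorted (ascending): 327, 327, 381, 392, 392, 404, 409, 409, 456, 470, 524
The 2 values of 327 occupy positions 1–2 → average rank (1+2)/2 = 1.5.
The 2 values of 392 occupy positions 4–5 → average rank (4+5)/2 = 4.5.
The 2 values of 409 occupy positions 7–8 → average rank (7+8)/2 = 7.5.
A has value 409 ms → rank 7.5.

7.5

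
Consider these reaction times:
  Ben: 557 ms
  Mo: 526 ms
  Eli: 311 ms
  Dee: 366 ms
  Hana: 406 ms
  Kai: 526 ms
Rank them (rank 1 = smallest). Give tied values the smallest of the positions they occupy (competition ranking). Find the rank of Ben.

Sorted (ascending): 311, 366, 406, 526, 526, 557
The 2 values of 526 occupy positions 4–5 → each gets rank 4.
Ben has value 557 ms → rank 6.

6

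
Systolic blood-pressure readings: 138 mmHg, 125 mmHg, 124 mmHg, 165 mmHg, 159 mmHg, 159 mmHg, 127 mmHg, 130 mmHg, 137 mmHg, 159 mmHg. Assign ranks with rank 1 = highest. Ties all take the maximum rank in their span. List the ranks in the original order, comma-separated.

5, 9, 10, 1, 4, 4, 8, 7, 6, 4

Sorted (descending): 165, 159, 159, 159, 138, 137, 130, 127, 125, 124
The 3 values of 159 occupy positions 2–4 → each gets rank 4.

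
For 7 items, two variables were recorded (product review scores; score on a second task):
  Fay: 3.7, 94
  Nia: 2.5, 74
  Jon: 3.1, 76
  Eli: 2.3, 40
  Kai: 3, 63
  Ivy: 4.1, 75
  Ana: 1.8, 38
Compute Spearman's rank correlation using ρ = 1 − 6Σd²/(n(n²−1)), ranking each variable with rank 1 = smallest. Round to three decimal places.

0.857

Ranks of variable 1: 6, 3, 5, 2, 4, 7, 1
Ranks of variable 2: 7, 4, 6, 2, 3, 5, 1
d = r₁ − r₂: -1, -1, -1, 0, 1, 2, 0
d²: 1, 1, 1, 0, 1, 4, 0; Σd² = 8
ρ = 1 − 6·8/(7·48) = 1 − 48/336 = 0.857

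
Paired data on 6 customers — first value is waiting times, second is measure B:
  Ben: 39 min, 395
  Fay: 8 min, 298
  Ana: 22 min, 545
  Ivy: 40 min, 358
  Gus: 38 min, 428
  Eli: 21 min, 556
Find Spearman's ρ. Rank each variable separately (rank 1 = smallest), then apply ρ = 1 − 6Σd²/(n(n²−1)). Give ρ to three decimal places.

Ranks of variable 1: 5, 1, 3, 6, 4, 2
Ranks of variable 2: 3, 1, 5, 2, 4, 6
d = r₁ − r₂: 2, 0, -2, 4, 0, -4
d²: 4, 0, 4, 16, 0, 16; Σd² = 40
ρ = 1 − 6·40/(6·35) = 1 − 240/210 = -0.143

-0.143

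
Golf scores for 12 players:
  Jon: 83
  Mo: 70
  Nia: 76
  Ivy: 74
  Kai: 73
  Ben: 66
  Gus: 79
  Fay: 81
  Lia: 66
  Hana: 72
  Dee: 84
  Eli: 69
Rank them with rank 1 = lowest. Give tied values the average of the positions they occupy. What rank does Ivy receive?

Sorted (ascending): 66, 66, 69, 70, 72, 73, 74, 76, 79, 81, 83, 84
The 2 values of 66 occupy positions 1–2 → average rank (1+2)/2 = 1.5.
Ivy has value 74 → rank 7.

7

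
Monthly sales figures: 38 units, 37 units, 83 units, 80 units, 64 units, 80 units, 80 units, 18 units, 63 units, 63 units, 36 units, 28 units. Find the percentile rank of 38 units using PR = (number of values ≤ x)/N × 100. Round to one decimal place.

N = 12.
Strictly below 38: 4. Equal to 38: 1.
PR = 5/12 × 100 = 41.7

41.7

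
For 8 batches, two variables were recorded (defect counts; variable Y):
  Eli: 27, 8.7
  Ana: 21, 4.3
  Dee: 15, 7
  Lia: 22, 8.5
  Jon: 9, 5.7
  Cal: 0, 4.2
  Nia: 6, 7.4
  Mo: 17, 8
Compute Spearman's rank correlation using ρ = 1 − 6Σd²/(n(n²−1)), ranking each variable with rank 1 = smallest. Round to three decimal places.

0.690

Ranks of variable 1: 8, 6, 4, 7, 3, 1, 2, 5
Ranks of variable 2: 8, 2, 4, 7, 3, 1, 5, 6
d = r₁ − r₂: 0, 4, 0, 0, 0, 0, -3, -1
d²: 0, 16, 0, 0, 0, 0, 9, 1; Σd² = 26
ρ = 1 − 6·26/(8·63) = 1 − 156/504 = 0.690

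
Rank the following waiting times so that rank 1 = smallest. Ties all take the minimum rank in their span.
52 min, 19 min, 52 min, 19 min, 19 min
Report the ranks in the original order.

Sorted (ascending): 19, 19, 19, 52, 52
The 3 values of 19 occupy positions 1–3 → each gets rank 1.
The 2 values of 52 occupy positions 4–5 → each gets rank 4.

4, 1, 4, 1, 1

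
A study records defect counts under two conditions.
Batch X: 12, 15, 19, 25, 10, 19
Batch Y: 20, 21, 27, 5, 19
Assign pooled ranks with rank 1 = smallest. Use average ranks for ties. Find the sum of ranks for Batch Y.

35

Sorted (ascending): 5, 10, 12, 15, 19, 19, 19, 20, 21, 25, 27
The 3 values of 19 occupy positions 5–7 → average rank 6.
Batch Y values → pooled ranks: 20→8, 21→9, 27→11, 5→1, 19→6
Rank sum = 8 + 9 + 11 + 1 + 6 = 35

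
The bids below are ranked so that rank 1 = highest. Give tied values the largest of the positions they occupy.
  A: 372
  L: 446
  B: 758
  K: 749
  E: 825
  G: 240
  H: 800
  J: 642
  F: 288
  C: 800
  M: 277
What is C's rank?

3

Sorted (descending): 825, 800, 800, 758, 749, 642, 446, 372, 288, 277, 240
The 2 values of 800 occupy positions 2–3 → each gets rank 3.
C has value 800 → rank 3.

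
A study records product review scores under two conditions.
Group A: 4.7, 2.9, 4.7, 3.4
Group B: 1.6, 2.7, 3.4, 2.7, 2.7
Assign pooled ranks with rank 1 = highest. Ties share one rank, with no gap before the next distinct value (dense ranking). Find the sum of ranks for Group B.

Sorted (descending): 4.7, 4.7, 3.4, 3.4, 2.9, 2.7, 2.7, 2.7, 1.6
The 2 values of 4.7 share dense rank 1.
The 2 values of 3.4 share dense rank 2.
The 3 values of 2.7 share dense rank 4.
Remaining distinct values take the next consecutive integers.
Group B values → pooled ranks: 1.6→5, 2.7→4, 3.4→2, 2.7→4, 2.7→4
Rank sum = 5 + 4 + 2 + 4 + 4 = 19

19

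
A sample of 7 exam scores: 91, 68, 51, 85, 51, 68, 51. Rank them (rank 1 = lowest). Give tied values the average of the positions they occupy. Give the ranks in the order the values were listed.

7, 4.5, 2, 6, 2, 4.5, 2

Sorted (ascending): 51, 51, 51, 68, 68, 85, 91
The 3 values of 51 occupy positions 1–3 → average rank 2.
The 2 values of 68 occupy positions 4–5 → average rank (4+5)/2 = 4.5.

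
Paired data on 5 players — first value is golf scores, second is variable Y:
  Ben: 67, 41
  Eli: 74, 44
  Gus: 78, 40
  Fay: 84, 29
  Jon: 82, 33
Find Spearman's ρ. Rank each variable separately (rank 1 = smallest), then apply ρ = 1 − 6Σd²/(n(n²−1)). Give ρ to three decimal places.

-0.900

Ranks of variable 1: 1, 2, 3, 5, 4
Ranks of variable 2: 4, 5, 3, 1, 2
d = r₁ − r₂: -3, -3, 0, 4, 2
d²: 9, 9, 0, 16, 4; Σd² = 38
ρ = 1 − 6·38/(5·24) = 1 − 228/120 = -0.900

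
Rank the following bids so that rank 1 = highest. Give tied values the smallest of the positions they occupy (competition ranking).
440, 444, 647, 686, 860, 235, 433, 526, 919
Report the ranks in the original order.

Sorted (descending): 919, 860, 686, 647, 526, 444, 440, 433, 235
No ties — each value takes its position as its rank.

7, 6, 4, 3, 2, 9, 8, 5, 1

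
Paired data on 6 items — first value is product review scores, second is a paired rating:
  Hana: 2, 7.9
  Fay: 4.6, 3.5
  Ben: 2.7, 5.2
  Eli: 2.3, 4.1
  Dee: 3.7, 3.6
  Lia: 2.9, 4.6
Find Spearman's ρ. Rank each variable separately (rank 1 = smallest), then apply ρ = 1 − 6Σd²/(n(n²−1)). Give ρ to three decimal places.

-0.829

Ranks of variable 1: 1, 6, 3, 2, 5, 4
Ranks of variable 2: 6, 1, 5, 3, 2, 4
d = r₁ − r₂: -5, 5, -2, -1, 3, 0
d²: 25, 25, 4, 1, 9, 0; Σd² = 64
ρ = 1 − 6·64/(6·35) = 1 − 384/210 = -0.829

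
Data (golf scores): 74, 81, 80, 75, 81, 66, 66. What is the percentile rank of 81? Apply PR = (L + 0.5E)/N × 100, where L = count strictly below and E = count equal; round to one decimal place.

N = 7.
Strictly below 81: 5. Equal to 81: 2.
PR = (5 + 0.5·2)/7 × 100 = 85.7

85.7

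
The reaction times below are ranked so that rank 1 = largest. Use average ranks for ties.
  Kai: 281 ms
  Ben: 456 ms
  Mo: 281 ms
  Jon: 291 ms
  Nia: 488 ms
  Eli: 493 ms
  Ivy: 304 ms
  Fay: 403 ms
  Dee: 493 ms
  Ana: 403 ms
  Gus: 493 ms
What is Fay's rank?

Sorted (descending): 493, 493, 493, 488, 456, 403, 403, 304, 291, 281, 281
The 3 values of 493 occupy positions 1–3 → average rank 2.
The 2 values of 403 occupy positions 6–7 → average rank (6+7)/2 = 6.5.
The 2 values of 281 occupy positions 10–11 → average rank (10+11)/2 = 10.5.
Fay has value 403 ms → rank 6.5.

6.5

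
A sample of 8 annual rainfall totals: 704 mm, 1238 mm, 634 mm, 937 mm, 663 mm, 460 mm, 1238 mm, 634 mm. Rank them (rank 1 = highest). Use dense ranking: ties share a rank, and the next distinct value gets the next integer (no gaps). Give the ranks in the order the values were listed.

3, 1, 5, 2, 4, 6, 1, 5

Sorted (descending): 1238, 1238, 937, 704, 663, 634, 634, 460
The 2 values of 1238 share dense rank 1.
The 2 values of 634 share dense rank 5.
Remaining distinct values take the next consecutive integers.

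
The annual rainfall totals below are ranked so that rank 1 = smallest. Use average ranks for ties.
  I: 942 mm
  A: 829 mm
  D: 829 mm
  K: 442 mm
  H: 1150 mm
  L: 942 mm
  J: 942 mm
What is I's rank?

5

Sorted (ascending): 442, 829, 829, 942, 942, 942, 1150
The 2 values of 829 occupy positions 2–3 → average rank (2+3)/2 = 2.5.
The 3 values of 942 occupy positions 4–6 → average rank 5.
I has value 942 mm → rank 5.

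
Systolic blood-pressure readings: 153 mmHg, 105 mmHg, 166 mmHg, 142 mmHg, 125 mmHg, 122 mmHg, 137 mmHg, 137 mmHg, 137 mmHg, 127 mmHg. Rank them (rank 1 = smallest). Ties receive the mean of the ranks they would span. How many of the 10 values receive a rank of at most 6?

Sorted (ascending): 105, 122, 125, 127, 137, 137, 137, 142, 153, 166
The 3 values of 137 occupy positions 5–7 → average rank 6.
Ranks ≤ 6: {1, 2, 3, 4, 6, 6, 6} → 7 values.

7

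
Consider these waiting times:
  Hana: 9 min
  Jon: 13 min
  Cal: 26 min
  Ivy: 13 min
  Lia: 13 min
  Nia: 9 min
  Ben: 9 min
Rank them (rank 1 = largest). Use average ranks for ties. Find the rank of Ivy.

3

Sorted (descending): 26, 13, 13, 13, 9, 9, 9
The 3 values of 13 occupy positions 2–4 → average rank 3.
The 3 values of 9 occupy positions 5–7 → average rank 6.
Ivy has value 13 min → rank 3.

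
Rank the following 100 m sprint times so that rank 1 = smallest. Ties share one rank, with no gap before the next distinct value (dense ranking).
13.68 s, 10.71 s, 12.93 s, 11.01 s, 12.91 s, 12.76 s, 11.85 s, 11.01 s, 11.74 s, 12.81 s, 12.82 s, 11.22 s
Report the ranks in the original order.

Sorted (ascending): 10.71, 11.01, 11.01, 11.22, 11.74, 11.85, 12.76, 12.81, 12.82, 12.91, 12.93, 13.68
The 2 values of 11.01 share dense rank 2.
Remaining distinct values take the next consecutive integers.

11, 1, 10, 2, 9, 6, 5, 2, 4, 7, 8, 3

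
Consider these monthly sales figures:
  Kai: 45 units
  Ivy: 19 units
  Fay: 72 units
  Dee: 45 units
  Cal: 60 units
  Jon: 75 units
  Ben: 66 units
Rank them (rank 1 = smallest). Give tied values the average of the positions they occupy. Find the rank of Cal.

Sorted (ascending): 19, 45, 45, 60, 66, 72, 75
The 2 values of 45 occupy positions 2–3 → average rank (2+3)/2 = 2.5.
Cal has value 60 units → rank 4.

4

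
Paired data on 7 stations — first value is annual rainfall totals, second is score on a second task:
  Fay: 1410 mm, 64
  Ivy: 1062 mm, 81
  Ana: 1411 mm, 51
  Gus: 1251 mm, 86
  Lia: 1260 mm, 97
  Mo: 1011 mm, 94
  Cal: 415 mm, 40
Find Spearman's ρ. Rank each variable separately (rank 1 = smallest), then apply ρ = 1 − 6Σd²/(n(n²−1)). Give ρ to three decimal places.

Ranks of variable 1: 6, 3, 7, 4, 5, 2, 1
Ranks of variable 2: 3, 4, 2, 5, 7, 6, 1
d = r₁ − r₂: 3, -1, 5, -1, -2, -4, 0
d²: 9, 1, 25, 1, 4, 16, 0; Σd² = 56
ρ = 1 − 6·56/(7·48) = 1 − 336/336 = 0.000

0.000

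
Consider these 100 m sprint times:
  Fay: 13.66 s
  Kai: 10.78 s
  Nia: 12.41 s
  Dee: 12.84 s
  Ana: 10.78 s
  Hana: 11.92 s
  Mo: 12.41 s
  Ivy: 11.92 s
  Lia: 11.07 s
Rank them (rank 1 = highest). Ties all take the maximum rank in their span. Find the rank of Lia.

7

Sorted (descending): 13.66, 12.84, 12.41, 12.41, 11.92, 11.92, 11.07, 10.78, 10.78
The 2 values of 12.41 occupy positions 3–4 → each gets rank 4.
The 2 values of 11.92 occupy positions 5–6 → each gets rank 6.
The 2 values of 10.78 occupy positions 8–9 → each gets rank 9.
Lia has value 11.07 s → rank 7.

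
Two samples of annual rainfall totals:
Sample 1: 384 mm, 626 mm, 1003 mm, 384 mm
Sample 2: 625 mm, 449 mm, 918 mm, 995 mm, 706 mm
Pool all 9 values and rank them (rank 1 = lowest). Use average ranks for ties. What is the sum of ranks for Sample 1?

Sorted (ascending): 384, 384, 449, 625, 626, 706, 918, 995, 1003
The 2 values of 384 occupy positions 1–2 → average rank (1+2)/2 = 1.5.
Sample 1 values → pooled ranks: 384→1.5, 626→5, 1003→9, 384→1.5
Rank sum = 1.5 + 5 + 9 + 1.5 = 17

17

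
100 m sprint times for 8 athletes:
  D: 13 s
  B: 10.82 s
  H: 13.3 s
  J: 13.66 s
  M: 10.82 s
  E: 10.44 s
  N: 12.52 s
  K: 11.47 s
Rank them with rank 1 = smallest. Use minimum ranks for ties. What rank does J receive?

8

Sorted (ascending): 10.44, 10.82, 10.82, 11.47, 12.52, 13, 13.3, 13.66
The 2 values of 10.82 occupy positions 2–3 → each gets rank 2.
J has value 13.66 s → rank 8.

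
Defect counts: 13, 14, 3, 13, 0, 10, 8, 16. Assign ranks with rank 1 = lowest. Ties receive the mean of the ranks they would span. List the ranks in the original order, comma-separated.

5.5, 7, 2, 5.5, 1, 4, 3, 8

Sorted (ascending): 0, 3, 8, 10, 13, 13, 14, 16
The 2 values of 13 occupy positions 5–6 → average rank (5+6)/2 = 5.5.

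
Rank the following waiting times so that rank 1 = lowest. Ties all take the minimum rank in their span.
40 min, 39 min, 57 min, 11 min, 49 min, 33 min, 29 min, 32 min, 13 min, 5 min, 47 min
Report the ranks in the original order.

8, 7, 11, 2, 10, 6, 4, 5, 3, 1, 9

Sorted (ascending): 5, 11, 13, 29, 32, 33, 39, 40, 47, 49, 57
No ties — each value takes its position as its rank.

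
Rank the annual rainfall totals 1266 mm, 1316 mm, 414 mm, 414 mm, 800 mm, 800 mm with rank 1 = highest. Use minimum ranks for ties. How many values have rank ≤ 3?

4

Sorted (descending): 1316, 1266, 800, 800, 414, 414
The 2 values of 800 occupy positions 3–4 → each gets rank 3.
The 2 values of 414 occupy positions 5–6 → each gets rank 5.
Ranks ≤ 3: {1, 2, 3, 3} → 4 values.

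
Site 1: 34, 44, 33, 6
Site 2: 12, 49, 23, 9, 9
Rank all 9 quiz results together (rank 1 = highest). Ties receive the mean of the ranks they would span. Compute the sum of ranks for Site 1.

Sorted (descending): 49, 44, 34, 33, 23, 12, 9, 9, 6
The 2 values of 9 occupy positions 7–8 → average rank (7+8)/2 = 7.5.
Site 1 values → pooled ranks: 34→3, 44→2, 33→4, 6→9
Rank sum = 3 + 2 + 4 + 9 = 18

18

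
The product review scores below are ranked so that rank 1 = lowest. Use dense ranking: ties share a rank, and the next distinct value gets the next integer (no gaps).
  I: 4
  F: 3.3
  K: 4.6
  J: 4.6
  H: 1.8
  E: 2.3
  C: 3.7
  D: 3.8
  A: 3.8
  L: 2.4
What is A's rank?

Sorted (ascending): 1.8, 2.3, 2.4, 3.3, 3.7, 3.8, 3.8, 4, 4.6, 4.6
The 2 values of 3.8 share dense rank 6.
The 2 values of 4.6 share dense rank 8.
Remaining distinct values take the next consecutive integers.
A has value 3.8 → rank 6.

6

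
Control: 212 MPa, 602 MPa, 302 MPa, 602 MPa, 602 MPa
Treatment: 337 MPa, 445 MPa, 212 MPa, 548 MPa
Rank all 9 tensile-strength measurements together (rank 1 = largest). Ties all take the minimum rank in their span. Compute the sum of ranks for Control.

Sorted (descending): 602, 602, 602, 548, 445, 337, 302, 212, 212
The 3 values of 602 occupy positions 1–3 → each gets rank 1.
The 2 values of 212 occupy positions 8–9 → each gets rank 8.
Control values → pooled ranks: 212→8, 602→1, 302→7, 602→1, 602→1
Rank sum = 8 + 1 + 7 + 1 + 1 = 18

18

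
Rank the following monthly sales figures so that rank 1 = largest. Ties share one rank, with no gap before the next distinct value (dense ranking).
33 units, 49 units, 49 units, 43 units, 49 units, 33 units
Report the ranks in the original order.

3, 1, 1, 2, 1, 3

Sorted (descending): 49, 49, 49, 43, 33, 33
The 3 values of 49 share dense rank 1.
The 2 values of 33 share dense rank 3.
Remaining distinct values take the next consecutive integers.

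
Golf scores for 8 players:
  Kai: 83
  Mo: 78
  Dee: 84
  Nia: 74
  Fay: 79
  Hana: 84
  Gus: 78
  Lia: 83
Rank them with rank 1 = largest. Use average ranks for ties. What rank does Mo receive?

6.5

Sorted (descending): 84, 84, 83, 83, 79, 78, 78, 74
The 2 values of 84 occupy positions 1–2 → average rank (1+2)/2 = 1.5.
The 2 values of 83 occupy positions 3–4 → average rank (3+4)/2 = 3.5.
The 2 values of 78 occupy positions 6–7 → average rank (6+7)/2 = 6.5.
Mo has value 78 → rank 6.5.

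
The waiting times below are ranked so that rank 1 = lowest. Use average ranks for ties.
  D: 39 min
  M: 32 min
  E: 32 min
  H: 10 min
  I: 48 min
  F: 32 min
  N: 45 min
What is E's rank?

3

Sorted (ascending): 10, 32, 32, 32, 39, 45, 48
The 3 values of 32 occupy positions 2–4 → average rank 3.
E has value 32 min → rank 3.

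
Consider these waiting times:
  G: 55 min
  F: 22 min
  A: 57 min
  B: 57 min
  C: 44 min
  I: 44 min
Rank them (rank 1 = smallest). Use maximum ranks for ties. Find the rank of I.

Sorted (ascending): 22, 44, 44, 55, 57, 57
The 2 values of 44 occupy positions 2–3 → each gets rank 3.
The 2 values of 57 occupy positions 5–6 → each gets rank 6.
I has value 44 min → rank 3.

3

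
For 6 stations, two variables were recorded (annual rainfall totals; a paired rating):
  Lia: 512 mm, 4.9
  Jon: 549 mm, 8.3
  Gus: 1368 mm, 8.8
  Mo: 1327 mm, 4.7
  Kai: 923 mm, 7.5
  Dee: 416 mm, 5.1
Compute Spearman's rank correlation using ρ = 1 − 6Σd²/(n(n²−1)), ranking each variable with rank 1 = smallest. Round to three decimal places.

Ranks of variable 1: 2, 3, 6, 5, 4, 1
Ranks of variable 2: 2, 5, 6, 1, 4, 3
d = r₁ − r₂: 0, -2, 0, 4, 0, -2
d²: 0, 4, 0, 16, 0, 4; Σd² = 24
ρ = 1 − 6·24/(6·35) = 1 − 144/210 = 0.314

0.314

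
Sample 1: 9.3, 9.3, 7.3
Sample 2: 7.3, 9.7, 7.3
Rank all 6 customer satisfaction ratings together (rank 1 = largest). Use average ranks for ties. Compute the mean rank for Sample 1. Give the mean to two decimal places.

Sorted (descending): 9.7, 9.3, 9.3, 7.3, 7.3, 7.3
The 2 values of 9.3 occupy positions 2–3 → average rank (2+3)/2 = 2.5.
The 3 values of 7.3 occupy positions 4–6 → average rank 5.
Sample 1 values → pooled ranks: 9.3→2.5, 9.3→2.5, 7.3→5
Mean rank = (2.5 + 2.5 + 5) / 3 = 3.33

3.33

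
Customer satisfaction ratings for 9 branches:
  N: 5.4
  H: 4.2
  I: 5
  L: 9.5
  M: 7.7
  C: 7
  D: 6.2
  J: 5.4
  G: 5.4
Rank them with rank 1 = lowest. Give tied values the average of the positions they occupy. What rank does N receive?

4

Sorted (ascending): 4.2, 5, 5.4, 5.4, 5.4, 6.2, 7, 7.7, 9.5
The 3 values of 5.4 occupy positions 3–5 → average rank 4.
N has value 5.4 → rank 4.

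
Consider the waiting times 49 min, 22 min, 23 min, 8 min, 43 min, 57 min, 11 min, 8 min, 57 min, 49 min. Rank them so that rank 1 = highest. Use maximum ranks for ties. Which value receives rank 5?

43

Sorted (descending): 57, 57, 49, 49, 43, 23, 22, 11, 8, 8
The 2 values of 57 occupy positions 1–2 → each gets rank 2.
The 2 values of 49 occupy positions 3–4 → each gets rank 4.
The 2 values of 8 occupy positions 9–10 → each gets rank 10.
Rank 5 → value 43.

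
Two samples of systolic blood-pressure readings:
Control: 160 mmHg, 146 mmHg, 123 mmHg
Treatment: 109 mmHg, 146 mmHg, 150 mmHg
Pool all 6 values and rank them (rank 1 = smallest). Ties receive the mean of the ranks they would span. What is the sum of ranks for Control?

11.5

Sorted (ascending): 109, 123, 146, 146, 150, 160
The 2 values of 146 occupy positions 3–4 → average rank (3+4)/2 = 3.5.
Control values → pooled ranks: 160→6, 146→3.5, 123→2
Rank sum = 6 + 3.5 + 2 = 11.5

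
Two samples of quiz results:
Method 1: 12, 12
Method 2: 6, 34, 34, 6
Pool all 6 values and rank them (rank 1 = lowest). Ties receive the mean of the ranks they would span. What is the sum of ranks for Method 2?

Sorted (ascending): 6, 6, 12, 12, 34, 34
The 2 values of 6 occupy positions 1–2 → average rank (1+2)/2 = 1.5.
The 2 values of 12 occupy positions 3–4 → average rank (3+4)/2 = 3.5.
The 2 values of 34 occupy positions 5–6 → average rank (5+6)/2 = 5.5.
Method 2 values → pooled ranks: 6→1.5, 34→5.5, 34→5.5, 6→1.5
Rank sum = 1.5 + 5.5 + 5.5 + 1.5 = 14

14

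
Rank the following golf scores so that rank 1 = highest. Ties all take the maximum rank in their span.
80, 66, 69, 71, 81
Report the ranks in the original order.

Sorted (descending): 81, 80, 71, 69, 66
No ties — each value takes its position as its rank.

2, 5, 4, 3, 1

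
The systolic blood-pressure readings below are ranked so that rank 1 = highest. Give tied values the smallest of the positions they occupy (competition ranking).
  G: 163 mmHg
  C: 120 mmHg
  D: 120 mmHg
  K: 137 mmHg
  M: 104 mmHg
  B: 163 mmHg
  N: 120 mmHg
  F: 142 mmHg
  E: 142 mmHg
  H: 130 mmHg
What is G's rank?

Sorted (descending): 163, 163, 142, 142, 137, 130, 120, 120, 120, 104
The 2 values of 163 occupy positions 1–2 → each gets rank 1.
The 2 values of 142 occupy positions 3–4 → each gets rank 3.
The 3 values of 120 occupy positions 7–9 → each gets rank 7.
G has value 163 mmHg → rank 1.

1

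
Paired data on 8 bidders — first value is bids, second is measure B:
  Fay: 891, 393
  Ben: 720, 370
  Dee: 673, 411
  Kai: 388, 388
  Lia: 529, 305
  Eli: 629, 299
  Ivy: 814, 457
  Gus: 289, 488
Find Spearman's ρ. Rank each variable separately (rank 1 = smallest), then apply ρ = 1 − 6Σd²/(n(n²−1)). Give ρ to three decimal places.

Ranks of variable 1: 8, 6, 5, 2, 3, 4, 7, 1
Ranks of variable 2: 5, 3, 6, 4, 2, 1, 7, 8
d = r₁ − r₂: 3, 3, -1, -2, 1, 3, 0, -7
d²: 9, 9, 1, 4, 1, 9, 0, 49; Σd² = 82
ρ = 1 − 6·82/(8·63) = 1 − 492/504 = 0.024

0.024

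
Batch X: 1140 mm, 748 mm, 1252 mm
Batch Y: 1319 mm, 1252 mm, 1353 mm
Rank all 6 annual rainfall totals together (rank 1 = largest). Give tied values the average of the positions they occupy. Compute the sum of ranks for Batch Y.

Sorted (descending): 1353, 1319, 1252, 1252, 1140, 748
The 2 values of 1252 occupy positions 3–4 → average rank (3+4)/2 = 3.5.
Batch Y values → pooled ranks: 1319→2, 1252→3.5, 1353→1
Rank sum = 2 + 3.5 + 1 = 6.5

6.5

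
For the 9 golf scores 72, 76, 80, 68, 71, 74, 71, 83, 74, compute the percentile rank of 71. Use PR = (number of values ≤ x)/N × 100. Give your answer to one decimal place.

33.3

N = 9.
Strictly below 71: 1. Equal to 71: 2.
PR = 3/9 × 100 = 33.3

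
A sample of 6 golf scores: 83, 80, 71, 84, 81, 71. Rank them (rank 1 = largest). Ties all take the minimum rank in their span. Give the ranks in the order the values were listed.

Sorted (descending): 84, 83, 81, 80, 71, 71
The 2 values of 71 occupy positions 5–6 → each gets rank 5.

2, 4, 5, 1, 3, 5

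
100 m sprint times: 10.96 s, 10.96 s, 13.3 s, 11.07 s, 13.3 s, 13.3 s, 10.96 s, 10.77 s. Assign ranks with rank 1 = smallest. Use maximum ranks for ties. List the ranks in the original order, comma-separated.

Sorted (ascending): 10.77, 10.96, 10.96, 10.96, 11.07, 13.3, 13.3, 13.3
The 3 values of 10.96 occupy positions 2–4 → each gets rank 4.
The 3 values of 13.3 occupy positions 6–8 → each gets rank 8.

4, 4, 8, 5, 8, 8, 4, 1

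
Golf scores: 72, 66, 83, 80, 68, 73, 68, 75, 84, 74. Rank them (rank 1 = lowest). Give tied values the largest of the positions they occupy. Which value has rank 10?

84

Sorted (ascending): 66, 68, 68, 72, 73, 74, 75, 80, 83, 84
The 2 values of 68 occupy positions 2–3 → each gets rank 3.
Rank 10 → value 84.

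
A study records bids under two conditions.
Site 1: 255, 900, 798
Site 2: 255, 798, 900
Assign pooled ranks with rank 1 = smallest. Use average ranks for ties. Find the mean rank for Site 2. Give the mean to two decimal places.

3.50

Sorted (ascending): 255, 255, 798, 798, 900, 900
The 2 values of 255 occupy positions 1–2 → average rank (1+2)/2 = 1.5.
The 2 values of 798 occupy positions 3–4 → average rank (3+4)/2 = 3.5.
The 2 values of 900 occupy positions 5–6 → average rank (5+6)/2 = 5.5.
Site 2 values → pooled ranks: 255→1.5, 798→3.5, 900→5.5
Mean rank = (1.5 + 3.5 + 5.5) / 3 = 3.50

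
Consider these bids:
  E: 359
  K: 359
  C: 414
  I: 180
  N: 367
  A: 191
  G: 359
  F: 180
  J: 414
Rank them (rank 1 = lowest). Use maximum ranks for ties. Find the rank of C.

Sorted (ascending): 180, 180, 191, 359, 359, 359, 367, 414, 414
The 2 values of 180 occupy positions 1–2 → each gets rank 2.
The 3 values of 359 occupy positions 4–6 → each gets rank 6.
The 2 values of 414 occupy positions 8–9 → each gets rank 9.
C has value 414 → rank 9.

9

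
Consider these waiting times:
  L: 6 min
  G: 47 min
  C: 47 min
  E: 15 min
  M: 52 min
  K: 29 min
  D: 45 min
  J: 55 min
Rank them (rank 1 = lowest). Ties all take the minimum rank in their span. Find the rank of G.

5

Sorted (ascending): 6, 15, 29, 45, 47, 47, 52, 55
The 2 values of 47 occupy positions 5–6 → each gets rank 5.
G has value 47 min → rank 5.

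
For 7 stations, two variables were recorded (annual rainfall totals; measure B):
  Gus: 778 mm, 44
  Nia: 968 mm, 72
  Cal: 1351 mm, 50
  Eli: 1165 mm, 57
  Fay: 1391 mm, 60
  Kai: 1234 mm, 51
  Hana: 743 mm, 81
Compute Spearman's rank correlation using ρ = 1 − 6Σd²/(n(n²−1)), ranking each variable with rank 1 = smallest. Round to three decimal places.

Ranks of variable 1: 2, 3, 6, 4, 7, 5, 1
Ranks of variable 2: 1, 6, 2, 4, 5, 3, 7
d = r₁ − r₂: 1, -3, 4, 0, 2, 2, -6
d²: 1, 9, 16, 0, 4, 4, 36; Σd² = 70
ρ = 1 − 6·70/(7·48) = 1 − 420/336 = -0.250

-0.250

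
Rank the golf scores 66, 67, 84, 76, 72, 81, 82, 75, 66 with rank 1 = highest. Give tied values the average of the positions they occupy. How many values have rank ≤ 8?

Sorted (descending): 84, 82, 81, 76, 75, 72, 67, 66, 66
The 2 values of 66 occupy positions 8–9 → average rank (8+9)/2 = 8.5.
Ranks ≤ 8: {1, 2, 3, 4, 5, 6, 7} → 7 values.

7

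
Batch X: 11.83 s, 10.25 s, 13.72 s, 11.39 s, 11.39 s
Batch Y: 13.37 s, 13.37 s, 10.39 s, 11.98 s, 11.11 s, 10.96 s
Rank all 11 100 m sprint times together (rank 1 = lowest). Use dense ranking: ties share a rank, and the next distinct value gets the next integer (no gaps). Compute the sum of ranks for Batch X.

Sorted (ascending): 10.25, 10.39, 10.96, 11.11, 11.39, 11.39, 11.83, 11.98, 13.37, 13.37, 13.72
The 2 values of 11.39 share dense rank 5.
The 2 values of 13.37 share dense rank 8.
Remaining distinct values take the next consecutive integers.
Batch X values → pooled ranks: 11.83→6, 10.25→1, 13.72→9, 11.39→5, 11.39→5
Rank sum = 6 + 1 + 9 + 5 + 5 = 26

26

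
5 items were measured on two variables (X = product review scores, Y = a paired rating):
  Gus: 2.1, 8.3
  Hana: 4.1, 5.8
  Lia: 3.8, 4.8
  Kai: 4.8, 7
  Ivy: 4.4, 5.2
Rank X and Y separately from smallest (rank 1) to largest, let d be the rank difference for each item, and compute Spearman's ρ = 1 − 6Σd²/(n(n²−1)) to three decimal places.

-0.100

Ranks of variable 1: 1, 3, 2, 5, 4
Ranks of variable 2: 5, 3, 1, 4, 2
d = r₁ − r₂: -4, 0, 1, 1, 2
d²: 16, 0, 1, 1, 4; Σd² = 22
ρ = 1 − 6·22/(5·24) = 1 − 132/120 = -0.100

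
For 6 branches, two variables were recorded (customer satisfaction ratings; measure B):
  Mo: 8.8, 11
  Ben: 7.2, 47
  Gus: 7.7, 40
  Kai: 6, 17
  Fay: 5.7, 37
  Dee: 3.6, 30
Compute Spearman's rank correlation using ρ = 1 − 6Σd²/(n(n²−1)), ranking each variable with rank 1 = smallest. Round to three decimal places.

-0.086

Ranks of variable 1: 6, 4, 5, 3, 2, 1
Ranks of variable 2: 1, 6, 5, 2, 4, 3
d = r₁ − r₂: 5, -2, 0, 1, -2, -2
d²: 25, 4, 0, 1, 4, 4; Σd² = 38
ρ = 1 − 6·38/(6·35) = 1 − 228/210 = -0.086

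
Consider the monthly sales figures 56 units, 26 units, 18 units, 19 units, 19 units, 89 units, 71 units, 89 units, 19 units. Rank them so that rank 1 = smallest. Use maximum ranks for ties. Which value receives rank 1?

18

Sorted (ascending): 18, 19, 19, 19, 26, 56, 71, 89, 89
The 3 values of 19 occupy positions 2–4 → each gets rank 4.
The 2 values of 89 occupy positions 8–9 → each gets rank 9.
Rank 1 → value 18.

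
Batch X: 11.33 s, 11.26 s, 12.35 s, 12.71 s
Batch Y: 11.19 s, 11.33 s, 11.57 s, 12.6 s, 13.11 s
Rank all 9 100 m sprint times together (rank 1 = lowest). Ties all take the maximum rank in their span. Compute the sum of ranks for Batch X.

20

Sorted (ascending): 11.19, 11.26, 11.33, 11.33, 11.57, 12.35, 12.6, 12.71, 13.11
The 2 values of 11.33 occupy positions 3–4 → each gets rank 4.
Batch X values → pooled ranks: 11.33→4, 11.26→2, 12.35→6, 12.71→8
Rank sum = 4 + 2 + 6 + 8 = 20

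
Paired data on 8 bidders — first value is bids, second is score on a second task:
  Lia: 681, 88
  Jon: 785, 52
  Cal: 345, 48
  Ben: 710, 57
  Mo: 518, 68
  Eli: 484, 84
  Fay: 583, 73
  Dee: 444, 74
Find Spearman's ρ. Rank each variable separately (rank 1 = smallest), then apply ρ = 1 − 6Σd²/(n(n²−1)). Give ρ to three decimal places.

Ranks of variable 1: 6, 8, 1, 7, 4, 3, 5, 2
Ranks of variable 2: 8, 2, 1, 3, 4, 7, 5, 6
d = r₁ − r₂: -2, 6, 0, 4, 0, -4, 0, -4
d²: 4, 36, 0, 16, 0, 16, 0, 16; Σd² = 88
ρ = 1 − 6·88/(8·63) = 1 − 528/504 = -0.048

-0.048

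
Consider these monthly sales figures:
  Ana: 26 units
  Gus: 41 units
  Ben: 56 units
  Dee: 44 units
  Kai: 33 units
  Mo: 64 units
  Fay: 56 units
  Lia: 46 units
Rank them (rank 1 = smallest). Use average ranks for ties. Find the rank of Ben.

Sorted (ascending): 26, 33, 41, 44, 46, 56, 56, 64
The 2 values of 56 occupy positions 6–7 → average rank (6+7)/2 = 6.5.
Ben has value 56 units → rank 6.5.

6.5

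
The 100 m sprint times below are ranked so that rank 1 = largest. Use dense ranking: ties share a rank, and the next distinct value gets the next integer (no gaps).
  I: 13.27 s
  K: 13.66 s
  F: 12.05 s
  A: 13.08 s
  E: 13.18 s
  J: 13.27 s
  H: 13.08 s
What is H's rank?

Sorted (descending): 13.66, 13.27, 13.27, 13.18, 13.08, 13.08, 12.05
The 2 values of 13.27 share dense rank 2.
The 2 values of 13.08 share dense rank 4.
Remaining distinct values take the next consecutive integers.
H has value 13.08 s → rank 4.

4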